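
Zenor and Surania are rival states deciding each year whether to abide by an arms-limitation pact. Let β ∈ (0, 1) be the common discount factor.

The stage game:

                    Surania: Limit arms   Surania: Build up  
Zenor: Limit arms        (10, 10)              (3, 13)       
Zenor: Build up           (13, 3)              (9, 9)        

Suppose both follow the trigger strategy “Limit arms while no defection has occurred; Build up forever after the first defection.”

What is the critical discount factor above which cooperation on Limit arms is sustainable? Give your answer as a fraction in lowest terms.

3/4

10/(1−β) ≥ 13 + 9β/(1−β)
10 ≥ 13 − 4β
β ≥ 3/4.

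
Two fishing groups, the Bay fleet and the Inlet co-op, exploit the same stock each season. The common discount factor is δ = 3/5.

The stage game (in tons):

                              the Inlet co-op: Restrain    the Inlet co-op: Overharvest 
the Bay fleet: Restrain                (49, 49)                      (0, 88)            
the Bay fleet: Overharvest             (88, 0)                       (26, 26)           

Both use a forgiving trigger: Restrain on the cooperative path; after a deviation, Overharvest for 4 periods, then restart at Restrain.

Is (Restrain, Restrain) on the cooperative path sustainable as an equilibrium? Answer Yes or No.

No

Comparing payoff streams over the 5 periods until play realigns: cooperate → 49(1+δ+…+δ^4); deviate → 88 + 26(δ+…+δ^4).
Cooperation is sustained iff (49−26)(δ+…+δ^4) ≥ 88−49.
δ+…+δ^4 = 3/5·(1−(3/5)^4)/(1−3/5) = 1.3056, and (88−49)/(49−26) = 1.6957.
1.3056 < 1.6957, so cooperation is not sustainable.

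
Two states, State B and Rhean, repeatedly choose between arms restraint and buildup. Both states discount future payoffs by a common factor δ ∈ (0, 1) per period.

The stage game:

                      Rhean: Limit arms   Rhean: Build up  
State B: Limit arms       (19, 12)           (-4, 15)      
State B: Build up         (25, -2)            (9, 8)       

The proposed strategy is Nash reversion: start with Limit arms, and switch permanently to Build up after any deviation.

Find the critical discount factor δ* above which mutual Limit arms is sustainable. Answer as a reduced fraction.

3/7

For State B: deviation gain 25−19 = 6, per-period punishment loss 19−9 = 10. IC gives δ ≥ 6/16 = 3/8.
For Rhean: gain 3, loss 4 per period, so δ ≥ 3/7.
The tighter constraint is Rhean's, so cooperation needs δ ≥ 3/7.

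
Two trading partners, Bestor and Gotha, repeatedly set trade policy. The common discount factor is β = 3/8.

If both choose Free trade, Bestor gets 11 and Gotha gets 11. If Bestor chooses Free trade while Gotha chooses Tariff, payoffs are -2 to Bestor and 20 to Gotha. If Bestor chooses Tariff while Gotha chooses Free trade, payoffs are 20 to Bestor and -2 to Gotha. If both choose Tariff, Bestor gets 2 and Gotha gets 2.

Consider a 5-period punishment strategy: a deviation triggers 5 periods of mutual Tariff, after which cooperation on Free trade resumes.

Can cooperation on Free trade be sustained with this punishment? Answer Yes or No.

Comparing payoff streams over the 6 periods until play realigns: cooperate → 11(1+β+…+β^5); deviate → 20 + 2(β+…+β^5).
Cooperation is sustained iff (11−2)(β+…+β^5) ≥ 20−11.
β+…+β^5 = 3/8·(1−(3/8)^5)/(1−3/8) = 0.5956, and (20−11)/(11−2) = 1.0000.
0.5956 < 1.0000, so cooperation is not sustainable.

No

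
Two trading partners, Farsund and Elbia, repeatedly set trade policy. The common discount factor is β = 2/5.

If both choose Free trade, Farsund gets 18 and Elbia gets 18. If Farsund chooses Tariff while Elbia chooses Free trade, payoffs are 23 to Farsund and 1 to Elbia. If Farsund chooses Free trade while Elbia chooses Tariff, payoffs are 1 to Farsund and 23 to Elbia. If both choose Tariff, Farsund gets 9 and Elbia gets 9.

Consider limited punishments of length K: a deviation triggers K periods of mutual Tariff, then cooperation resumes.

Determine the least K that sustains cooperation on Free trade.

2

No profitable deviation requires (18−9)(β+…+β^K) ≥ 23−18, i.e. β+…+β^K ≥ 5/9 ≈ 0.5556.
With β = 2/5, the partial sums are K=1: 0.4000, K=2: 0.5600.
K = 2 is the first length at which the sum reaches 0.5556.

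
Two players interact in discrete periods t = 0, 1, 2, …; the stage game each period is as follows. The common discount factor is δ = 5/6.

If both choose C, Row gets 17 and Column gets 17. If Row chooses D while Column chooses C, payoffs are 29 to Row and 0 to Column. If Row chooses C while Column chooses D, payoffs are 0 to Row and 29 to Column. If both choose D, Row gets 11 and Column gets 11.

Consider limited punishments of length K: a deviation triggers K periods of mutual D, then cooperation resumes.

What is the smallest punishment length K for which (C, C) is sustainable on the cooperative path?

3

Need Σ_{k=1}^{K} δ^k ≥ (29−17)/(17−11) = 2.0000 at δ = 5/6.
At K = 2 the sum is 1.5278 < 2.0000; at K = 3 it is 2.1065 ≥ 2.0000.
So the minimum punishment length is K = 3.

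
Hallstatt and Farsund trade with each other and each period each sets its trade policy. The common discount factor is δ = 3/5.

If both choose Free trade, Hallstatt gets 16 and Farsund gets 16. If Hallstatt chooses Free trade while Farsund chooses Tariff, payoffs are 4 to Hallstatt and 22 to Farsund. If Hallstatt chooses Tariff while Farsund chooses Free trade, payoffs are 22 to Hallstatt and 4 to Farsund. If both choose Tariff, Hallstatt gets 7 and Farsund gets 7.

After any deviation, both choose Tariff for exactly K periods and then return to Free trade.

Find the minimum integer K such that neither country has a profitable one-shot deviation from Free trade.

IC: δ(1−δ^K)/(1−δ) ≥ (22−16)/(16−7) = 2/3.
With δ = 3/5: need 1 − δ^K ≥ 2/3·(1−3/5)/(3/5), i.e. δ^K ≤ 0.5556.
Since (3/5)^1 = 0.6000 and (3/5)^2 = 0.3600, the smallest such K is 2.

2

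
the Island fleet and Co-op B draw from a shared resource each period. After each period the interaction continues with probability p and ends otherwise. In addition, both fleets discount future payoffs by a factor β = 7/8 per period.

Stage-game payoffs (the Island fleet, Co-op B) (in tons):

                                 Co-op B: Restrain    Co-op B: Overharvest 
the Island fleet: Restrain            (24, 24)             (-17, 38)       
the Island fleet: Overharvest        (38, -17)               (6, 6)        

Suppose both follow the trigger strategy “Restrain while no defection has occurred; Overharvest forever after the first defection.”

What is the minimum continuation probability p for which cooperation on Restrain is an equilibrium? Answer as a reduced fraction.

1/2

Expected continuation weight on next period's payoff is β·p = 7/8·p, which plays the role of the discount factor.
Cooperation requires 7/8·p ≥ (38−24)/(38−6) = 7/16, hence p ≥ 1/2.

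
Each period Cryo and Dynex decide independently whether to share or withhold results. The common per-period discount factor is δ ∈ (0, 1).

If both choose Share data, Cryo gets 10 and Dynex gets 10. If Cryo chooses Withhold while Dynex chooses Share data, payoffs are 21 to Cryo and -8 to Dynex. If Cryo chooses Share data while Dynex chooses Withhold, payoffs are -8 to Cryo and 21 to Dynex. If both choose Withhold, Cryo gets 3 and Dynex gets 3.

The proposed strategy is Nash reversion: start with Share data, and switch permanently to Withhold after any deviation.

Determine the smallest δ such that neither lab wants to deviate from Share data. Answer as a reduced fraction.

10/(1−δ) ≥ 21 + 3δ/(1−δ)
10 ≥ 21 − 18δ
δ ≥ 11/18.

11/18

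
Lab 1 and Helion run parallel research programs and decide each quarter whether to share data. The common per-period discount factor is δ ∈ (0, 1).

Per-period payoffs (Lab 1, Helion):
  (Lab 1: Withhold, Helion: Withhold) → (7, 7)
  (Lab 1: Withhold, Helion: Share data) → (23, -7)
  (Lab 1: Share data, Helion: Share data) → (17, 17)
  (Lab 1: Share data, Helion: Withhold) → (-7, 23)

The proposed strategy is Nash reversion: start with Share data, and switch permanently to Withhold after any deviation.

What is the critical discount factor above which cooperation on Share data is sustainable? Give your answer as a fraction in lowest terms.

One-period gain from deviating is 23 − 17 = 6. The loss is 17 − 7 = 10 in every subsequent period, with present value 10·δ/(1−δ).
Deviation is unprofitable when 10·δ/(1−δ) ≥ 6, i.e. δ/(1−δ) ≥ 3/5.
Equivalently δ ≥ 6/(6+10) = 3/8.

3/8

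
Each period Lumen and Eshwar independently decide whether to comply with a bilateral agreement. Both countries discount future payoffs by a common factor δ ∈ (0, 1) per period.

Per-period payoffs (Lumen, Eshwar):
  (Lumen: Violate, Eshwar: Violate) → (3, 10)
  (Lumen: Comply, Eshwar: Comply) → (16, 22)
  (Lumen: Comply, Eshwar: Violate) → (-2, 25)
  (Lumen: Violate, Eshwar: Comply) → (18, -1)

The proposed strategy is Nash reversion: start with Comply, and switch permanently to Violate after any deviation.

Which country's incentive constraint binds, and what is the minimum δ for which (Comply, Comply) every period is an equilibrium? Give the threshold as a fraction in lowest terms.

Lumen's threshold: (18−16)/(18−3) = 2/15.
Eshwar's threshold: (25−22)/(25−10) = 1/5.
2/15 < 1/5, so Eshwar binds and δ* = 1/5.

Eshwar; δ ≥ 1/5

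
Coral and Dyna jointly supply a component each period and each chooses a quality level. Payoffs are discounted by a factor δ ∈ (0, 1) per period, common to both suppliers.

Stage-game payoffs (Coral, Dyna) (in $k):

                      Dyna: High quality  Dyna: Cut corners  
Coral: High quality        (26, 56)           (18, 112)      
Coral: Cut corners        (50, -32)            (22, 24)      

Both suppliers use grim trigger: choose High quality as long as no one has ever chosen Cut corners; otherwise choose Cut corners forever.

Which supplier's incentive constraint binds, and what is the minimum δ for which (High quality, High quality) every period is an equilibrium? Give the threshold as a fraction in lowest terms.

Coral; δ ≥ 6/7

Coral's threshold: (50−26)/(50−22) = 6/7.
Dyna's threshold: (112−56)/(112−24) = 7/11.
6/7 > 7/11, so Coral binds and δ* = 6/7.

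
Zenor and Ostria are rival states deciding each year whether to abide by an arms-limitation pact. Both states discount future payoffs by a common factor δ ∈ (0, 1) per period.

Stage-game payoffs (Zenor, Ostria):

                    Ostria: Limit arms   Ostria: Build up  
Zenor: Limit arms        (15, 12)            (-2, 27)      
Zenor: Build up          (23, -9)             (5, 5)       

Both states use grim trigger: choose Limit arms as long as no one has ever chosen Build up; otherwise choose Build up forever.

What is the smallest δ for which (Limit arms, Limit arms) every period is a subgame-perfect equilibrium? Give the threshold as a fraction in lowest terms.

15/22

For Zenor: deviation gain 23−15 = 8, per-period punishment loss 15−5 = 10. IC gives δ ≥ 8/18 = 4/9.
For Ostria: gain 15, loss 7 per period, so δ ≥ 15/22.
The tighter constraint is Ostria's, so cooperation needs δ ≥ 15/22.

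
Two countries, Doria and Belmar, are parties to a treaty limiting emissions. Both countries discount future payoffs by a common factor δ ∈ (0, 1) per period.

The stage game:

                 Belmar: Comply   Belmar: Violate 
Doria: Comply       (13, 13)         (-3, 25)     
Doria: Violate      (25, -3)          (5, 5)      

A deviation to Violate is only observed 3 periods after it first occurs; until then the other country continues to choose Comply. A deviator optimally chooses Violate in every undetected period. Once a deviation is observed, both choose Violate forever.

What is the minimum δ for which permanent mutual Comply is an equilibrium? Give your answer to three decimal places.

A deviator earns 25 for 3 periods, then 5 forever; cooperating earns 13 forever. Multiplying the IC by (1−δ):
13 ≥ 25(1−δ^3) + 5δ^3, so 20·δ^3 ≥ 12 and δ^3 ≥ 3/5.
δ ≥ (3/5)^(1/3) ≈ 0.843.

0.843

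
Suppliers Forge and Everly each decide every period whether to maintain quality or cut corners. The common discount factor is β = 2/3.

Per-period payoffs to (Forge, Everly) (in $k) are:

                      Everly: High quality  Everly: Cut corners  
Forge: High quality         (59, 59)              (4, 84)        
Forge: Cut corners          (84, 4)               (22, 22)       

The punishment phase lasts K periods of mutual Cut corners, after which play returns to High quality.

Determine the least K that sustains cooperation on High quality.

2

No profitable deviation requires (59−22)(β+…+β^K) ≥ 84−59, i.e. β+…+β^K ≥ 25/37 ≈ 0.6757.
With β = 2/3, the partial sums are K=1: 0.6667, K=2: 1.1111.
K = 2 is the first length at which the sum reaches 0.6757.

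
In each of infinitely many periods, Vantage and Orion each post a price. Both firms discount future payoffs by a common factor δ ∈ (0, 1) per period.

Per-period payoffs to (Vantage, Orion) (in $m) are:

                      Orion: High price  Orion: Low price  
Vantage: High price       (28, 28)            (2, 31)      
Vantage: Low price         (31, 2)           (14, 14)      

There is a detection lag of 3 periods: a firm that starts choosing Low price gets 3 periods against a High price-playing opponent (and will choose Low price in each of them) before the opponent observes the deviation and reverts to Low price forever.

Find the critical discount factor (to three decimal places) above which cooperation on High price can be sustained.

0.561

Deviating for the 3 undetected periods gains 31−28 = 3 per period over cooperation, then loses 28−14 = 14 per period forever once punishment starts.
Gain: 3(1 + δ + … + δ^2); loss: 14·δ^3/(1−δ).
No profitable deviation ⇔ 3(1−δ^3) ≤ 14·δ^3, i.e. δ^3 ≥ 3/(3+14) = 3/17.
Hence δ ≥ (3/17)^(1/3) ≈ 0.561.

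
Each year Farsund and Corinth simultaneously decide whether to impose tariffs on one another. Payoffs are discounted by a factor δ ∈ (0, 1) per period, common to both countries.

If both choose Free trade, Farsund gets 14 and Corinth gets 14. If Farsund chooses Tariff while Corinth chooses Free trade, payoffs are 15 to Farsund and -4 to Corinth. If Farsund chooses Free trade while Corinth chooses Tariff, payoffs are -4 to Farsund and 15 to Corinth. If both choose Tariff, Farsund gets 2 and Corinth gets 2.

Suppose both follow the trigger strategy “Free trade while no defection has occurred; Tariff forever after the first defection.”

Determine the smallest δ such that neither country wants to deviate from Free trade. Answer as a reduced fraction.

1/13

One-period gain from deviating is 15 − 14 = 1. The loss is 14 − 2 = 12 in every subsequent period, with present value 12·δ/(1−δ).
Deviation is unprofitable when 12·δ/(1−δ) ≥ 1, i.e. δ/(1−δ) ≥ 1/12.
Equivalently δ ≥ 1/(1+12) = 1/13.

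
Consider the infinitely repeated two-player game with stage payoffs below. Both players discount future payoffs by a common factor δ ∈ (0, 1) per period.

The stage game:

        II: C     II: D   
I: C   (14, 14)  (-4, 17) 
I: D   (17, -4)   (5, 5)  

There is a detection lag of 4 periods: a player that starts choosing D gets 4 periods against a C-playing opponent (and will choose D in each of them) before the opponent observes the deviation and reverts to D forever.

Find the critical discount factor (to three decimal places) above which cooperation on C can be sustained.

0.707

The best deviation is to choose D for all 4 undetected periods, earning 17 each, then 5 forever once detected.
Deviation value: 17(1−δ^4)/(1−δ) + 5δ^4/(1−δ); cooperation value: 14/(1−δ).
IC: 14 ≥ 17(1−δ^4) + 5δ^4 = 17 − 12δ^4.
So δ^4 ≥ 3/12 = 1/4, giving δ ≥ (1/4)^(1/4) ≈ 0.707.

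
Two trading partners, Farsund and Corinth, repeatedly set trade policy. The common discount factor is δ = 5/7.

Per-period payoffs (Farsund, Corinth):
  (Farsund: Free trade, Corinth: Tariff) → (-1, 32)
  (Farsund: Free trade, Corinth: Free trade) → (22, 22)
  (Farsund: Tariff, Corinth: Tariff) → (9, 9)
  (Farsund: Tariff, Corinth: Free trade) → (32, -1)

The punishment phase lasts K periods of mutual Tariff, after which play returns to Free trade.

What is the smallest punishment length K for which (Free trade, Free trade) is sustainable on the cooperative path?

2

Need Σ_{k=1}^{K} δ^k ≥ (32−22)/(22−9) = 0.7692 at δ = 5/7.
At K = 1 the sum is 0.7143 < 0.7692; at K = 2 it is 1.2245 ≥ 0.7692.
So the minimum punishment length is K = 2.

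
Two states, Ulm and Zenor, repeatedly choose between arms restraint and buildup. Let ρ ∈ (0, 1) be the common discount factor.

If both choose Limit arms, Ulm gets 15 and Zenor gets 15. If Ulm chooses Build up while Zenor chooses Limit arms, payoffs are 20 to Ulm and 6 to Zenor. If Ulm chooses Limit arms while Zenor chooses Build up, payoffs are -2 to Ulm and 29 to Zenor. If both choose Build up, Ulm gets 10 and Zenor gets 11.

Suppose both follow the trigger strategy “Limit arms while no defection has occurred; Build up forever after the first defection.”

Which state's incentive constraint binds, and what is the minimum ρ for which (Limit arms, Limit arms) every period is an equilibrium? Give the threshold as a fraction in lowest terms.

Zenor; ρ ≥ 7/9

For Ulm: deviation gain 20−15 = 5, per-period punishment loss 15−10 = 5. IC gives ρ ≥ 5/10 = 1/2.
For Zenor: gain 14, loss 4 per period, so ρ ≥ 14/18 = 7/9.
The tighter constraint is Zenor's, so cooperation needs ρ ≥ 7/9.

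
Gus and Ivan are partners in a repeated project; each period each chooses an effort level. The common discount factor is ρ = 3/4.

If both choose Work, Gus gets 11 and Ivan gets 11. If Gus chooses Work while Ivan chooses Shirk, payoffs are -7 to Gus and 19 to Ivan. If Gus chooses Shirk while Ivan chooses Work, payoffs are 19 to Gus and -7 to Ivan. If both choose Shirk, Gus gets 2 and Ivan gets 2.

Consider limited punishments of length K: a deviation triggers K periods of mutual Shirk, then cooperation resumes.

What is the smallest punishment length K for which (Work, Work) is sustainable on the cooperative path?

No profitable deviation requires (11−2)(ρ+…+ρ^K) ≥ 19−11, i.e. ρ+…+ρ^K ≥ 8/9 ≈ 0.8889.
With ρ = 3/4, the partial sums are K=1: 0.7500, K=2: 1.3125.
K = 2 is the first length at which the sum reaches 0.8889.

2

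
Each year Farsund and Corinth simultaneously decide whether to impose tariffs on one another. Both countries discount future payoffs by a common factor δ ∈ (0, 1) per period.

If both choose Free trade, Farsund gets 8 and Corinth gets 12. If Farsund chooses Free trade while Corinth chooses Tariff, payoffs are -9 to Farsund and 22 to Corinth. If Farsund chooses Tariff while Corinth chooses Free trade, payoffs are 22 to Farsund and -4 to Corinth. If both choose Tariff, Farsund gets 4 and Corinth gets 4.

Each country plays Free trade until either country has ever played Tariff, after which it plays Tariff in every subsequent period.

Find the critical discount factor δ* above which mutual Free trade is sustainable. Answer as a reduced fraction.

7/9

For Farsund: deviation gain 22−8 = 14, per-period punishment loss 8−4 = 4. IC gives δ ≥ 14/18 = 7/9.
For Corinth: gain 10, loss 8 per period, so δ ≥ 10/18 = 5/9.
The tighter constraint is Farsund's, so cooperation needs δ ≥ 7/9.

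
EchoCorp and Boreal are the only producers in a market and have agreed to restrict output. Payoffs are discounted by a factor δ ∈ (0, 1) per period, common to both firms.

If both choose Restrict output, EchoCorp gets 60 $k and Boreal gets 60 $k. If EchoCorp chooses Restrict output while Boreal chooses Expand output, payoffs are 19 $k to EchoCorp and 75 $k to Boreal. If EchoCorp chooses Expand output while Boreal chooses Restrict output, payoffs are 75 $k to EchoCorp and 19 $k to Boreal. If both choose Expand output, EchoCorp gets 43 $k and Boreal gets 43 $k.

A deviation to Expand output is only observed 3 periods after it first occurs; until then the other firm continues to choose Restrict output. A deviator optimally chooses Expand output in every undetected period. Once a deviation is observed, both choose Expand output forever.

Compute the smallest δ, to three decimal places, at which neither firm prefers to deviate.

The best deviation is to choose Expand output for all 3 undetected periods, earning 75 each, then 43 forever once detected.
Deviation value: 75(1−δ^3)/(1−δ) + 43δ^3/(1−δ); cooperation value: 60/(1−δ).
IC: 60 ≥ 75(1−δ^3) + 43δ^3 = 75 − 32δ^3.
So δ^3 ≥ 15/32, giving δ ≥ (15/32)^(1/3) ≈ 0.777.

0.777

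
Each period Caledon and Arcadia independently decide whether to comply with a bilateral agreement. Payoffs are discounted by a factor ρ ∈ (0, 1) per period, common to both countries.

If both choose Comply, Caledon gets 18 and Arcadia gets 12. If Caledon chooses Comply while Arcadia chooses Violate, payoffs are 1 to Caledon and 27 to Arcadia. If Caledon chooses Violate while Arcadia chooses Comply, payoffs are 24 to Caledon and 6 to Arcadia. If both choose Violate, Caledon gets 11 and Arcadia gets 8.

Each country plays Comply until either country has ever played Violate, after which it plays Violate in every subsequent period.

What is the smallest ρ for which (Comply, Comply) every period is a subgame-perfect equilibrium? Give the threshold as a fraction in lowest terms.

For Caledon: deviation gain 24−18 = 6, per-period punishment loss 18−11 = 7. IC gives ρ ≥ 6/13.
For Arcadia: gain 15, loss 4 per period, so ρ ≥ 15/19.
The tighter constraint is Arcadia's, so cooperation needs ρ ≥ 15/19.

15/19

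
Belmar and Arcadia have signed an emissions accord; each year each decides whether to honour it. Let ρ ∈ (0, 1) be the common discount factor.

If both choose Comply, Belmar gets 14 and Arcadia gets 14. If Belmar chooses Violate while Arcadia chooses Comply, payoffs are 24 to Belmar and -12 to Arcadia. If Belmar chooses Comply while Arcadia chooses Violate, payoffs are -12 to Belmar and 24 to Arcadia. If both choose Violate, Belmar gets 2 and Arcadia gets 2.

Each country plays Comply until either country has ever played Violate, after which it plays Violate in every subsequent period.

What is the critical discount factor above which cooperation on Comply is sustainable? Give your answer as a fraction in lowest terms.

Cooperation forever yields 14 each period: 14/(1−ρ).
Deviating yields 24 once, then 2 forever: 24 + 2ρ/(1−ρ).
No profitable deviation requires 14/(1−ρ) ≥ 24 + 2ρ/(1−ρ).
Multiplying by (1−ρ): 14 ≥ 24(1−ρ) + 2ρ = 24 − 22ρ.
So 22ρ ≥ 10, i.e. ρ ≥ 10/22 = 5/11.

5/11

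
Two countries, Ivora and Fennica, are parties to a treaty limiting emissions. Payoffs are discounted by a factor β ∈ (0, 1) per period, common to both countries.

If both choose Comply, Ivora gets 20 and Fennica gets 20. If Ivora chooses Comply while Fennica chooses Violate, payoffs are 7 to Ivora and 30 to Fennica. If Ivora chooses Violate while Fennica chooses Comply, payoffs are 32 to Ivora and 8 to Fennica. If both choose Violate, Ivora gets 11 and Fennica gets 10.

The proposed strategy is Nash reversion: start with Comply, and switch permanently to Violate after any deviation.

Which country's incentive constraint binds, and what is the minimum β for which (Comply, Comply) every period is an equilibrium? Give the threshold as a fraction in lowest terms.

For Ivora: deviation gain 32−20 = 12, per-period punishment loss 20−11 = 9. IC gives β ≥ 12/21 = 4/7.
For Fennica: gain 10, loss 10 per period, so β ≥ 10/20 = 1/2.
The tighter constraint is Ivora's, so cooperation needs β ≥ 4/7.

Ivora; β ≥ 4/7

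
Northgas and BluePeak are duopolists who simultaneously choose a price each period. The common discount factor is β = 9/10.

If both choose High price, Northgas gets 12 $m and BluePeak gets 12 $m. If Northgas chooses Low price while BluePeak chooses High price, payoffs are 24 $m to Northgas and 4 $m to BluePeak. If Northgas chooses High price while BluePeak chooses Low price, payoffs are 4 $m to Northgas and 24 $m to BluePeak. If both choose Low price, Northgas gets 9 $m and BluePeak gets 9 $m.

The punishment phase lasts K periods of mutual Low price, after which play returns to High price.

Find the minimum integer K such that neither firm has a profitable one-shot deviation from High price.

No profitable deviation requires (12−9)(β+…+β^K) ≥ 24−12, i.e. β+…+β^K ≥ 4 ≈ 4.0000.
With β = 9/10, the partial sums are K=1: 0.9000, K=2: 1.7100, K=3: 2.4390, K=4: 3.0951, K=5: 3.6856, K=6: 4.2170.
K = 6 is the first length at which the sum reaches 4.0000.

6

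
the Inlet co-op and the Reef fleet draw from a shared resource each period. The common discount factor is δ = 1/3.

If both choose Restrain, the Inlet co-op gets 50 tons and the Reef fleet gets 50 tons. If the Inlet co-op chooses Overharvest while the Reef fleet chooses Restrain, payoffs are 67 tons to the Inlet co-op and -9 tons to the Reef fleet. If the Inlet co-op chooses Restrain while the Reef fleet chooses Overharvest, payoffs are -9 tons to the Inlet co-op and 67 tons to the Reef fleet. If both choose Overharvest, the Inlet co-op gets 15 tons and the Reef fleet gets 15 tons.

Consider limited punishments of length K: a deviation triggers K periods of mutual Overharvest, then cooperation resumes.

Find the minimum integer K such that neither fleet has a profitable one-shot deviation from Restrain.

IC: δ(1−δ^K)/(1−δ) ≥ (67−50)/(50−15) = 17/35.
With δ = 1/3: need 1 − δ^K ≥ 17/35·(1−1/3)/(1/3), i.e. δ^K ≤ 0.0286.
Since (1/3)^3 = 0.0370 and (1/3)^4 = 0.0123, the smallest such K is 4.

4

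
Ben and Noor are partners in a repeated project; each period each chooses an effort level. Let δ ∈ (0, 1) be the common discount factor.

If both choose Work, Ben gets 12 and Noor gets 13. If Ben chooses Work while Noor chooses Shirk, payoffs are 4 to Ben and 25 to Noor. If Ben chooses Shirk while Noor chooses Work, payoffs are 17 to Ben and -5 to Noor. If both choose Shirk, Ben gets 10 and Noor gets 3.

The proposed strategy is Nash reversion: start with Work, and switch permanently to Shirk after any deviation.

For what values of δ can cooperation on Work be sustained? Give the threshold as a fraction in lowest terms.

For Ben: deviation gain 17−12 = 5, per-period punishment loss 12−10 = 2. IC gives δ ≥ 5/7.
For Noor: gain 12, loss 10 per period, so δ ≥ 12/22 = 6/11.
The tighter constraint is Ben's, so cooperation needs δ ≥ 5/7.

5/7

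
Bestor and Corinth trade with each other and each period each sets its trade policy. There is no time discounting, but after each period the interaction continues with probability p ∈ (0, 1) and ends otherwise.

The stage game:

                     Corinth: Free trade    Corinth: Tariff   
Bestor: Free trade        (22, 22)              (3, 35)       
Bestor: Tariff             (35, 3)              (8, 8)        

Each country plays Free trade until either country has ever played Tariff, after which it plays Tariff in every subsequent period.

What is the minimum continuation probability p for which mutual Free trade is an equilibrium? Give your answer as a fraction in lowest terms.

13/27

With no time discounting, the continuation probability p plays the role of the discount factor.
Grim-trigger IC: 22/(1−p) ≥ 35 + 8p/(1−p) ⇒ p ≥ (35−22)/(35−8) = 13/27.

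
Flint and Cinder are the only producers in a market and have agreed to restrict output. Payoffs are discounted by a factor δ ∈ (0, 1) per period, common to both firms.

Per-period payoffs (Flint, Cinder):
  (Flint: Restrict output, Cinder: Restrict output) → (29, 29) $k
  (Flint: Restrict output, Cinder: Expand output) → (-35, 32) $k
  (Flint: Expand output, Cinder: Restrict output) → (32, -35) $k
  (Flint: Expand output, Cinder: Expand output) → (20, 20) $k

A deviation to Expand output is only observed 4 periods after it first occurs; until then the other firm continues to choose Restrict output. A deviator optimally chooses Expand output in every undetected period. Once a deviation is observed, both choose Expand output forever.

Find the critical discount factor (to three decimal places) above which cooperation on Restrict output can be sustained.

The best deviation is to choose Expand output for all 4 undetected periods, earning 32 each, then 20 forever once detected.
Deviation value: 32(1−δ^4)/(1−δ) + 20δ^4/(1−δ); cooperation value: 29/(1−δ).
IC: 29 ≥ 32(1−δ^4) + 20δ^4 = 32 − 12δ^4.
So δ^4 ≥ 3/12 = 1/4, giving δ ≥ (1/4)^(1/4) ≈ 0.707.

0.707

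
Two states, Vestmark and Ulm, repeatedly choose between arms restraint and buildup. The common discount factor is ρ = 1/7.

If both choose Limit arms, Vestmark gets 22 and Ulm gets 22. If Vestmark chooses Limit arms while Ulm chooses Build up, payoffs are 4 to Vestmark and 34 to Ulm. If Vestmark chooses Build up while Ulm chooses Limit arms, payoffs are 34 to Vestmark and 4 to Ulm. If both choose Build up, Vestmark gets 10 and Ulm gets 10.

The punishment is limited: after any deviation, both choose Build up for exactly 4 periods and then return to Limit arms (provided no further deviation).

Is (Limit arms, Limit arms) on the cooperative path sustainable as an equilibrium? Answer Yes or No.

IC: ρ+…+ρ^4 ≥ (34−22)/(22−10) = 1.
At ρ = 1/7: partial sum = 0.1666 < 1.0000. Cooperation not sustainable.

No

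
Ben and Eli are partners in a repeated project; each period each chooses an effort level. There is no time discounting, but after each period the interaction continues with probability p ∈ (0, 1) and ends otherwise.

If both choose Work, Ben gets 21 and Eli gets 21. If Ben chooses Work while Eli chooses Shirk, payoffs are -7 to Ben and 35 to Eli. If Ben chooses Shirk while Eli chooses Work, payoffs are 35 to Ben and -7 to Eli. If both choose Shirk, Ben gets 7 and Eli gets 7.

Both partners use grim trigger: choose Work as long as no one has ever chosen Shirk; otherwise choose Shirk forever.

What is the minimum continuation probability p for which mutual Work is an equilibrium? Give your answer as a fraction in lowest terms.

With no time discounting, the continuation probability p plays the role of the discount factor.
Grim-trigger IC: 21/(1−p) ≥ 35 + 7p/(1−p) ⇒ p ≥ (35−21)/(35−7) = 1/2.

1/2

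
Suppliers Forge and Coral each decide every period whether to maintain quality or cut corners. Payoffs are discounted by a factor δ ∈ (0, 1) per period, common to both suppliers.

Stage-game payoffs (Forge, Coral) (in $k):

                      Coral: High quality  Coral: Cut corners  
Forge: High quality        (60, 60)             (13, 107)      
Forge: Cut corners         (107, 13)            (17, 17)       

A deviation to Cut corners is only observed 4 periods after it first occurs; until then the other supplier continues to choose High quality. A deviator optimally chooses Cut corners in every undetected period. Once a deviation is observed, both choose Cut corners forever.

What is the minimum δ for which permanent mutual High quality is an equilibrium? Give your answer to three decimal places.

0.850

A deviator earns 107 for 4 periods, then 17 forever; cooperating earns 60 forever. Multiplying the IC by (1−δ):
60 ≥ 107(1−δ^4) + 17δ^4, so 90·δ^4 ≥ 47 and δ^4 ≥ 47/90.
δ ≥ (47/90)^(1/4) ≈ 0.850.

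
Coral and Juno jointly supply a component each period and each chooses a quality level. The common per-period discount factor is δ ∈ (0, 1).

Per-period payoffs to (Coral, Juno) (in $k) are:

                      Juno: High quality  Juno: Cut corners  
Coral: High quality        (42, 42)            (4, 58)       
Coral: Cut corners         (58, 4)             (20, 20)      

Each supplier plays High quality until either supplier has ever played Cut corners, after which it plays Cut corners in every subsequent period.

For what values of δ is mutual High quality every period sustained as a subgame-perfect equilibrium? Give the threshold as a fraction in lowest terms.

One-period gain from deviating is 58 − 42 = 16. The loss is 42 − 20 = 22 in every subsequent period, with present value 22·δ/(1−δ).
Deviation is unprofitable when 22·δ/(1−δ) ≥ 16, i.e. δ/(1−δ) ≥ 8/11.
Equivalently δ ≥ 16/(16+22) = 8/19.

8/19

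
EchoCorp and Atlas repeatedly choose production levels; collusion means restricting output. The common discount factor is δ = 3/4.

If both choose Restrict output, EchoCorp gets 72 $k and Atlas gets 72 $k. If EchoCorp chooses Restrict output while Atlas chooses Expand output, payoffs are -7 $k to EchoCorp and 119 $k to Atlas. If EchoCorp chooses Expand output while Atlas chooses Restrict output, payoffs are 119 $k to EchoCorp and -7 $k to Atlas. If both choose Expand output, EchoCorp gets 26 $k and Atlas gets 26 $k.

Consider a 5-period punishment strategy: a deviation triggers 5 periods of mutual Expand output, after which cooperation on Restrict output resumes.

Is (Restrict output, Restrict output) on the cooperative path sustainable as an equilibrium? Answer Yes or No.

IC: δ+…+δ^5 ≥ (119−72)/(72−26) = 47/46.
At δ = 3/4: partial sum = 2.2881 ≥ 1.0217. Cooperation sustainable.

Yes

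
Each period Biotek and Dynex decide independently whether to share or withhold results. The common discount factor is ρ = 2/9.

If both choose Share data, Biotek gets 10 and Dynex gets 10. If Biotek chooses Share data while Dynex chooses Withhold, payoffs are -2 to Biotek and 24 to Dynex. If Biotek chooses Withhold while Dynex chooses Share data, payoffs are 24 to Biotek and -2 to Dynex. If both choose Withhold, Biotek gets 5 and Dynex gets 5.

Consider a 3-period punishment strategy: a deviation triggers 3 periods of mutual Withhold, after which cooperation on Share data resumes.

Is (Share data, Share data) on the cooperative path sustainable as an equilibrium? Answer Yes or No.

No

IC: ρ+…+ρ^3 ≥ (24−10)/(10−5) = 14/5.
At ρ = 2/9: partial sum = 0.2826 < 2.8000. Cooperation not sustainable.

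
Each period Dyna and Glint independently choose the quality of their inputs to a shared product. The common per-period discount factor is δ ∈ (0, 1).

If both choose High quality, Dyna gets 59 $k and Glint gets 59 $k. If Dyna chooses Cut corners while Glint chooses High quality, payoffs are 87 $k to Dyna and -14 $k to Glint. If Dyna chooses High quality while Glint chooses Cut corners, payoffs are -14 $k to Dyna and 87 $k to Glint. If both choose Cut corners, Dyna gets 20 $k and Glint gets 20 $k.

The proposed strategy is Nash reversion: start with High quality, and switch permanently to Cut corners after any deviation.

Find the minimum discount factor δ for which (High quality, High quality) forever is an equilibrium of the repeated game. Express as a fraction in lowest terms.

28/67

Cooperation forever yields 59 each period: 59/(1−δ).
Deviating yields 87 once, then 20 forever: 87 + 20δ/(1−δ).
No profitable deviation requires 59/(1−δ) ≥ 87 + 20δ/(1−δ).
Multiplying by (1−δ): 59 ≥ 87(1−δ) + 20δ = 87 − 67δ.
So 67δ ≥ 28, i.e. δ ≥ 28/67.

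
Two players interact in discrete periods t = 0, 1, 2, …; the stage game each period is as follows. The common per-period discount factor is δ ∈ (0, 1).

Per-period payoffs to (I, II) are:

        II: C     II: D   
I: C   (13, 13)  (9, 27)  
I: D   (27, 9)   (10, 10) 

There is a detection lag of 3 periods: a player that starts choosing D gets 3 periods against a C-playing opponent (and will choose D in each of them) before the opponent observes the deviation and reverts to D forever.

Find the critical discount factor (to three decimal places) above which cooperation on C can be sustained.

The best deviation is to choose D for all 3 undetected periods, earning 27 each, then 10 forever once detected.
Deviation value: 27(1−δ^3)/(1−δ) + 10δ^3/(1−δ); cooperation value: 13/(1−δ).
IC: 13 ≥ 27(1−δ^3) + 10δ^3 = 27 − 17δ^3.
So δ^3 ≥ 14/17, giving δ ≥ (14/17)^(1/3) ≈ 0.937.

0.937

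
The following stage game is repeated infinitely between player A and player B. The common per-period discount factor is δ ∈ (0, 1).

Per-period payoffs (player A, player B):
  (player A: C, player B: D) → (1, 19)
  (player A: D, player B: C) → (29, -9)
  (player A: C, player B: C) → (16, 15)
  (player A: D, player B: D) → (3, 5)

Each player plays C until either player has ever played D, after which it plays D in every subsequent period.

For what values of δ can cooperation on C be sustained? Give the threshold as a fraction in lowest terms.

For player A: deviation gain 29−16 = 13, per-period punishment loss 16−3 = 13. IC gives δ ≥ 13/26 = 1/2.
For player B: gain 4, loss 10 per period, so δ ≥ 4/14 = 2/7.
The tighter constraint is player A's, so cooperation needs δ ≥ 1/2.

1/2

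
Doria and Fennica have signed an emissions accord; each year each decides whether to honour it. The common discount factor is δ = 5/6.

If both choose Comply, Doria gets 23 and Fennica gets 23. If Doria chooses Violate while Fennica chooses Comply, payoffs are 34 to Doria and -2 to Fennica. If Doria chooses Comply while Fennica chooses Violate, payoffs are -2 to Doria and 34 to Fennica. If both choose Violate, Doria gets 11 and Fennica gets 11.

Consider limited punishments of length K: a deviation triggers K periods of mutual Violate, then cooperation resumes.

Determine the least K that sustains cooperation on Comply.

No profitable deviation requires (23−11)(δ+…+δ^K) ≥ 34−23, i.e. δ+…+δ^K ≥ 11/12 ≈ 0.9167.
With δ = 5/6, the partial sums are K=1: 0.8333, K=2: 1.5278.
K = 2 is the first length at which the sum reaches 0.9167.

2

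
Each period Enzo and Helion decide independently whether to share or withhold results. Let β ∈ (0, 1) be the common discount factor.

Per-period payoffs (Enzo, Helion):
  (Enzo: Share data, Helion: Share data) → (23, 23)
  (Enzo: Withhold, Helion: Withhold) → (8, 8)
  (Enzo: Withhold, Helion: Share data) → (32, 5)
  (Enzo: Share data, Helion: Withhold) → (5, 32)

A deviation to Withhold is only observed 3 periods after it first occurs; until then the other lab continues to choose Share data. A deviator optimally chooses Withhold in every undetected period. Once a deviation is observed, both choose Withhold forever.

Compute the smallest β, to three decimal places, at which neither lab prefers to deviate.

0.721

The best deviation is to choose Withhold for all 3 undetected periods, earning 32 each, then 8 forever once detected.
Deviation value: 32(1−β^3)/(1−β) + 8β^3/(1−β); cooperation value: 23/(1−β).
IC: 23 ≥ 32(1−β^3) + 8β^3 = 32 − 24β^3.
So β^3 ≥ 9/24 = 3/8, giving β ≥ (3/8)^(1/3) ≈ 0.721.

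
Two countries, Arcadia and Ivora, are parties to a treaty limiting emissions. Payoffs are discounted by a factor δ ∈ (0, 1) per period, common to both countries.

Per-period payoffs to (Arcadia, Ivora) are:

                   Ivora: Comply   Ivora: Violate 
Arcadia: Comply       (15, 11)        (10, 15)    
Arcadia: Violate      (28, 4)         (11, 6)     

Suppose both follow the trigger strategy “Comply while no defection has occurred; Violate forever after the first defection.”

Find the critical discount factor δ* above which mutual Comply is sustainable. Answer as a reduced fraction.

Arcadia: cooperation gives 15 each period; deviation gives 28 once then 11 forever.
  15/(1−δ) ≥ 28 + 11δ/(1−δ) ⇒ δ ≥ 13/17.
Ivora: cooperation gives 11 each period; deviation gives 15 once then 6 forever.
  δ ≥ 4/9.
Both must hold, so the binding constraint is Arcadia's: δ ≥ 13/17.

13/17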